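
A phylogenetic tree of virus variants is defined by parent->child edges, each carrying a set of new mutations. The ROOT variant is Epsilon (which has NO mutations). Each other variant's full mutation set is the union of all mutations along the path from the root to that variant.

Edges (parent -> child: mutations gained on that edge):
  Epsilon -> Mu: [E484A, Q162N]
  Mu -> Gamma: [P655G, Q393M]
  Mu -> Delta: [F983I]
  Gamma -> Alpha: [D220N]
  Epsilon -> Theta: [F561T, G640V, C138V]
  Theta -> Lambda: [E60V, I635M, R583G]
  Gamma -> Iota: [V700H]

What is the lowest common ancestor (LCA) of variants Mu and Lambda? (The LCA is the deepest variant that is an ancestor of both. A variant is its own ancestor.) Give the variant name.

Answer: Epsilon

Derivation:
Path from root to Mu: Epsilon -> Mu
  ancestors of Mu: {Epsilon, Mu}
Path from root to Lambda: Epsilon -> Theta -> Lambda
  ancestors of Lambda: {Epsilon, Theta, Lambda}
Common ancestors: {Epsilon}
Walk up from Lambda: Lambda (not in ancestors of Mu), Theta (not in ancestors of Mu), Epsilon (in ancestors of Mu)
Deepest common ancestor (LCA) = Epsilon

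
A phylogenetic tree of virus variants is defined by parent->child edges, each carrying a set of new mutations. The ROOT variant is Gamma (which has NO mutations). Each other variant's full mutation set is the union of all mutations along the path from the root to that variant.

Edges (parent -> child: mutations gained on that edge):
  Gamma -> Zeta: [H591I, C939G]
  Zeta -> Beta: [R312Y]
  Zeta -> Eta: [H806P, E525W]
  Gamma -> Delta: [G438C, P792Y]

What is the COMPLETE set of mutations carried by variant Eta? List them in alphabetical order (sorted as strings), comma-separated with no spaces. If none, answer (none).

Answer: C939G,E525W,H591I,H806P

Derivation:
At Gamma: gained [] -> total []
At Zeta: gained ['H591I', 'C939G'] -> total ['C939G', 'H591I']
At Eta: gained ['H806P', 'E525W'] -> total ['C939G', 'E525W', 'H591I', 'H806P']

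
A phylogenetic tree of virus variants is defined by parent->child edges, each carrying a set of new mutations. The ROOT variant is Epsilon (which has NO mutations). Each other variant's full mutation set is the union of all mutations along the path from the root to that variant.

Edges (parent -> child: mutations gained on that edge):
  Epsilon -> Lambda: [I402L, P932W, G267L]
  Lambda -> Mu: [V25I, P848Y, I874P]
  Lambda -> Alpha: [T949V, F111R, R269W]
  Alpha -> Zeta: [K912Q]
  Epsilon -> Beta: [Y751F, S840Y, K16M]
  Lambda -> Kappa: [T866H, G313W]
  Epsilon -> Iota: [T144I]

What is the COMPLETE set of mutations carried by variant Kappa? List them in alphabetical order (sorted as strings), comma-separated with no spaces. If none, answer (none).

At Epsilon: gained [] -> total []
At Lambda: gained ['I402L', 'P932W', 'G267L'] -> total ['G267L', 'I402L', 'P932W']
At Kappa: gained ['T866H', 'G313W'] -> total ['G267L', 'G313W', 'I402L', 'P932W', 'T866H']

Answer: G267L,G313W,I402L,P932W,T866H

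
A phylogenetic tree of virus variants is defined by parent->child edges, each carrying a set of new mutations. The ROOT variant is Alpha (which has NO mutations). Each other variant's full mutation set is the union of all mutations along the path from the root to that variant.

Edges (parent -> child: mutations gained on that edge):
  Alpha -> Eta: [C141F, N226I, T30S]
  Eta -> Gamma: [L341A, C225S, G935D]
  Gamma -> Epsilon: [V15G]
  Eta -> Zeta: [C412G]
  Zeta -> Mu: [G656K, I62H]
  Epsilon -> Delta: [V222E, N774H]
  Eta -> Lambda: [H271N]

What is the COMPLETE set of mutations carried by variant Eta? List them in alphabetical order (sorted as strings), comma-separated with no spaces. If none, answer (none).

At Alpha: gained [] -> total []
At Eta: gained ['C141F', 'N226I', 'T30S'] -> total ['C141F', 'N226I', 'T30S']

Answer: C141F,N226I,T30S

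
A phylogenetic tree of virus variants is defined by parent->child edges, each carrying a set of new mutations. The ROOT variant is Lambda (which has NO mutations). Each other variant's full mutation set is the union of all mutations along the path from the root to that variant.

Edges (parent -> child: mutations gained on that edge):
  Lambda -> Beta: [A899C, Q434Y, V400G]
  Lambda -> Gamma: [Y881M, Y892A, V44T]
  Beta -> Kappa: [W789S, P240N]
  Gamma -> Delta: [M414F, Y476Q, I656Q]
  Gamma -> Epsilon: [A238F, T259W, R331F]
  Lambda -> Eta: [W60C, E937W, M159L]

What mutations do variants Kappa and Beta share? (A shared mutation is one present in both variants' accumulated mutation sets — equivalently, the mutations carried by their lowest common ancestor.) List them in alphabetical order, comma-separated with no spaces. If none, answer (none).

Accumulating mutations along path to Kappa:
  At Lambda: gained [] -> total []
  At Beta: gained ['A899C', 'Q434Y', 'V400G'] -> total ['A899C', 'Q434Y', 'V400G']
  At Kappa: gained ['W789S', 'P240N'] -> total ['A899C', 'P240N', 'Q434Y', 'V400G', 'W789S']
Mutations(Kappa) = ['A899C', 'P240N', 'Q434Y', 'V400G', 'W789S']
Accumulating mutations along path to Beta:
  At Lambda: gained [] -> total []
  At Beta: gained ['A899C', 'Q434Y', 'V400G'] -> total ['A899C', 'Q434Y', 'V400G']
Mutations(Beta) = ['A899C', 'Q434Y', 'V400G']
Intersection: ['A899C', 'P240N', 'Q434Y', 'V400G', 'W789S'] ∩ ['A899C', 'Q434Y', 'V400G'] = ['A899C', 'Q434Y', 'V400G']

Answer: A899C,Q434Y,V400G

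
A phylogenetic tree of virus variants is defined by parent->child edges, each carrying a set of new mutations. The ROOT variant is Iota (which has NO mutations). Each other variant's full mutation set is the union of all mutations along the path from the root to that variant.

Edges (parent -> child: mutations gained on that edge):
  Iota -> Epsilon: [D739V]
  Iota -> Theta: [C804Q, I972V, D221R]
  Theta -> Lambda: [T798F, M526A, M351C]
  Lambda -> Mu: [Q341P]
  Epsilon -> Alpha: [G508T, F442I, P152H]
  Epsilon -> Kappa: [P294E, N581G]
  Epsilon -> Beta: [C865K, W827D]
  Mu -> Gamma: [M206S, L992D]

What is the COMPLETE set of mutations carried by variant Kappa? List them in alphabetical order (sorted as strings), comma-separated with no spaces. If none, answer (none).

Answer: D739V,N581G,P294E

Derivation:
At Iota: gained [] -> total []
At Epsilon: gained ['D739V'] -> total ['D739V']
At Kappa: gained ['P294E', 'N581G'] -> total ['D739V', 'N581G', 'P294E']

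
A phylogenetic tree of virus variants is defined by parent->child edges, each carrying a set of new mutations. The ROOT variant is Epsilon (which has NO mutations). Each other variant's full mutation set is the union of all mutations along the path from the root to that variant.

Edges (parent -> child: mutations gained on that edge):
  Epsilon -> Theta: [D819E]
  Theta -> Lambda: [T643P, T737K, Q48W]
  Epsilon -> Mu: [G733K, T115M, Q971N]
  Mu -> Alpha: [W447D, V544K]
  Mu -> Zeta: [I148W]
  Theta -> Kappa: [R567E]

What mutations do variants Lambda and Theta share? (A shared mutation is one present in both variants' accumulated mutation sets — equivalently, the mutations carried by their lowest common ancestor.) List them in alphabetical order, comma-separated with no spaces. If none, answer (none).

Accumulating mutations along path to Lambda:
  At Epsilon: gained [] -> total []
  At Theta: gained ['D819E'] -> total ['D819E']
  At Lambda: gained ['T643P', 'T737K', 'Q48W'] -> total ['D819E', 'Q48W', 'T643P', 'T737K']
Mutations(Lambda) = ['D819E', 'Q48W', 'T643P', 'T737K']
Accumulating mutations along path to Theta:
  At Epsilon: gained [] -> total []
  At Theta: gained ['D819E'] -> total ['D819E']
Mutations(Theta) = ['D819E']
Intersection: ['D819E', 'Q48W', 'T643P', 'T737K'] ∩ ['D819E'] = ['D819E']

Answer: D819E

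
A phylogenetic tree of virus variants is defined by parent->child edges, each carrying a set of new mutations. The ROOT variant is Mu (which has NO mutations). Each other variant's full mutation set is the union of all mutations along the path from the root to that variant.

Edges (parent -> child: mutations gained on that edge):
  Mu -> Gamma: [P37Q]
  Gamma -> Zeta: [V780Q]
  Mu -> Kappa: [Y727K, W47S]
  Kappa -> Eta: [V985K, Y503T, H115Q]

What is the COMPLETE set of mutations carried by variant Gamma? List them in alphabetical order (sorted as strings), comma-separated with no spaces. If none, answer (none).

Answer: P37Q

Derivation:
At Mu: gained [] -> total []
At Gamma: gained ['P37Q'] -> total ['P37Q']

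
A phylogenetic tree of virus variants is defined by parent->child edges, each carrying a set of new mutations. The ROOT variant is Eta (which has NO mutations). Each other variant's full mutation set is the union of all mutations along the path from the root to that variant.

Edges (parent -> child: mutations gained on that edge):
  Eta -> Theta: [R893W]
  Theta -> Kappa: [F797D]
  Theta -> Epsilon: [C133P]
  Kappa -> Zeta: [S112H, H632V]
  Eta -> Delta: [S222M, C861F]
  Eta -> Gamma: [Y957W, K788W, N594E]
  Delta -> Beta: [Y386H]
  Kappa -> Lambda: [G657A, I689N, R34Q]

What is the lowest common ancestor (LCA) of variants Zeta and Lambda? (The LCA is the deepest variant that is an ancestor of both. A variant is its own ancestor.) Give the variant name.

Path from root to Zeta: Eta -> Theta -> Kappa -> Zeta
  ancestors of Zeta: {Eta, Theta, Kappa, Zeta}
Path from root to Lambda: Eta -> Theta -> Kappa -> Lambda
  ancestors of Lambda: {Eta, Theta, Kappa, Lambda}
Common ancestors: {Eta, Theta, Kappa}
Walk up from Lambda: Lambda (not in ancestors of Zeta), Kappa (in ancestors of Zeta), Theta (in ancestors of Zeta), Eta (in ancestors of Zeta)
Deepest common ancestor (LCA) = Kappa

Answer: Kappa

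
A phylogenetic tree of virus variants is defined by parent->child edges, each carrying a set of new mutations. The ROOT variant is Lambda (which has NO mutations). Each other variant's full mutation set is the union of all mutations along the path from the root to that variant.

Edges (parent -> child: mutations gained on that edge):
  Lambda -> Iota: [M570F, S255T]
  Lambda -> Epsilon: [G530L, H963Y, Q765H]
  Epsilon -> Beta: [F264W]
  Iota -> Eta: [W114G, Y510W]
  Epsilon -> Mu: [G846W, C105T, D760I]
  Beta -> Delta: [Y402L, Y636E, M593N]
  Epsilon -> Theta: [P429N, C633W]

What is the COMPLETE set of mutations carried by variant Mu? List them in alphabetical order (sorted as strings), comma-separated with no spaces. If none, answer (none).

At Lambda: gained [] -> total []
At Epsilon: gained ['G530L', 'H963Y', 'Q765H'] -> total ['G530L', 'H963Y', 'Q765H']
At Mu: gained ['G846W', 'C105T', 'D760I'] -> total ['C105T', 'D760I', 'G530L', 'G846W', 'H963Y', 'Q765H']

Answer: C105T,D760I,G530L,G846W,H963Y,Q765H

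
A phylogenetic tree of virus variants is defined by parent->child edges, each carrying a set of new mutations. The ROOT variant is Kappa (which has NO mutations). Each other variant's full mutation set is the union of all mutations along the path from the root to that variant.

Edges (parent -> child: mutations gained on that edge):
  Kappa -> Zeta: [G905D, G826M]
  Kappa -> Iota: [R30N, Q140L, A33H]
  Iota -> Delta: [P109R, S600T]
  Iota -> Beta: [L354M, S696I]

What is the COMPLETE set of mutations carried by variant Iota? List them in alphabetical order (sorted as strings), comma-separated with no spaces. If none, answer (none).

Answer: A33H,Q140L,R30N

Derivation:
At Kappa: gained [] -> total []
At Iota: gained ['R30N', 'Q140L', 'A33H'] -> total ['A33H', 'Q140L', 'R30N']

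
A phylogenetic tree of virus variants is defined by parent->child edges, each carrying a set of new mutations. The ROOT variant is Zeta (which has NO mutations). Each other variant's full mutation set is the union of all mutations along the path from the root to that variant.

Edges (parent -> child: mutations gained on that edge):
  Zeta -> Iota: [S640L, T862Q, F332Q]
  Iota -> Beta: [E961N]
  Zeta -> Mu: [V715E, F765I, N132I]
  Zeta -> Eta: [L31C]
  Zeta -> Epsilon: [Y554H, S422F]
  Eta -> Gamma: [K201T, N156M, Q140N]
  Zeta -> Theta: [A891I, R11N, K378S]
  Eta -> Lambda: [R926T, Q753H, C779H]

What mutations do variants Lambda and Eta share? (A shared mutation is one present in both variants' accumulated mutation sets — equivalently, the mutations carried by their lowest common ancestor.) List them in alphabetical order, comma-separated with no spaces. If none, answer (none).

Answer: L31C

Derivation:
Accumulating mutations along path to Lambda:
  At Zeta: gained [] -> total []
  At Eta: gained ['L31C'] -> total ['L31C']
  At Lambda: gained ['R926T', 'Q753H', 'C779H'] -> total ['C779H', 'L31C', 'Q753H', 'R926T']
Mutations(Lambda) = ['C779H', 'L31C', 'Q753H', 'R926T']
Accumulating mutations along path to Eta:
  At Zeta: gained [] -> total []
  At Eta: gained ['L31C'] -> total ['L31C']
Mutations(Eta) = ['L31C']
Intersection: ['C779H', 'L31C', 'Q753H', 'R926T'] ∩ ['L31C'] = ['L31C']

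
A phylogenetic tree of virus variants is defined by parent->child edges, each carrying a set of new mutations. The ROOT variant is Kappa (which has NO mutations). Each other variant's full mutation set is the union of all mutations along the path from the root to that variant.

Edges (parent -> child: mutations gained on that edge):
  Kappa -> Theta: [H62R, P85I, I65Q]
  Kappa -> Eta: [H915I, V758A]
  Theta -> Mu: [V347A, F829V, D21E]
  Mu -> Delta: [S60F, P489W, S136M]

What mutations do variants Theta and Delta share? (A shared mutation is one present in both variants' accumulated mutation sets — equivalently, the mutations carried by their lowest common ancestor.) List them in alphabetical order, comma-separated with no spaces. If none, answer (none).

Accumulating mutations along path to Theta:
  At Kappa: gained [] -> total []
  At Theta: gained ['H62R', 'P85I', 'I65Q'] -> total ['H62R', 'I65Q', 'P85I']
Mutations(Theta) = ['H62R', 'I65Q', 'P85I']
Accumulating mutations along path to Delta:
  At Kappa: gained [] -> total []
  At Theta: gained ['H62R', 'P85I', 'I65Q'] -> total ['H62R', 'I65Q', 'P85I']
  At Mu: gained ['V347A', 'F829V', 'D21E'] -> total ['D21E', 'F829V', 'H62R', 'I65Q', 'P85I', 'V347A']
  At Delta: gained ['S60F', 'P489W', 'S136M'] -> total ['D21E', 'F829V', 'H62R', 'I65Q', 'P489W', 'P85I', 'S136M', 'S60F', 'V347A']
Mutations(Delta) = ['D21E', 'F829V', 'H62R', 'I65Q', 'P489W', 'P85I', 'S136M', 'S60F', 'V347A']
Intersection: ['H62R', 'I65Q', 'P85I'] ∩ ['D21E', 'F829V', 'H62R', 'I65Q', 'P489W', 'P85I', 'S136M', 'S60F', 'V347A'] = ['H62R', 'I65Q', 'P85I']

Answer: H62R,I65Q,P85I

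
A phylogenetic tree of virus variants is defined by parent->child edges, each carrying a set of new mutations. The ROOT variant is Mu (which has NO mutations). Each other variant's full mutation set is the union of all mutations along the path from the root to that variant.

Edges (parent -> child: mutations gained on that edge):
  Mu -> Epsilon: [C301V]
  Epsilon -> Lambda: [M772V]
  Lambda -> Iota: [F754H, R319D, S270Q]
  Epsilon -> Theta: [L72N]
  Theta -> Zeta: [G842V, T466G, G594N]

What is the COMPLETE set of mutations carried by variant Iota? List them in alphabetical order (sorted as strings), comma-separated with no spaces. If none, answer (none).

At Mu: gained [] -> total []
At Epsilon: gained ['C301V'] -> total ['C301V']
At Lambda: gained ['M772V'] -> total ['C301V', 'M772V']
At Iota: gained ['F754H', 'R319D', 'S270Q'] -> total ['C301V', 'F754H', 'M772V', 'R319D', 'S270Q']

Answer: C301V,F754H,M772V,R319D,S270Q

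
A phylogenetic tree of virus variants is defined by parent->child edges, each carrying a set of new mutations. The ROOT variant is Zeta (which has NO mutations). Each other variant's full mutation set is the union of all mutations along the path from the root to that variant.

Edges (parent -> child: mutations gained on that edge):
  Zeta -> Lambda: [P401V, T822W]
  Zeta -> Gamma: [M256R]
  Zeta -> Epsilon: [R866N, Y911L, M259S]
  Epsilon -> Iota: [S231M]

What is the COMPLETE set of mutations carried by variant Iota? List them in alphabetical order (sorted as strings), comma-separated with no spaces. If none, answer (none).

At Zeta: gained [] -> total []
At Epsilon: gained ['R866N', 'Y911L', 'M259S'] -> total ['M259S', 'R866N', 'Y911L']
At Iota: gained ['S231M'] -> total ['M259S', 'R866N', 'S231M', 'Y911L']

Answer: M259S,R866N,S231M,Y911L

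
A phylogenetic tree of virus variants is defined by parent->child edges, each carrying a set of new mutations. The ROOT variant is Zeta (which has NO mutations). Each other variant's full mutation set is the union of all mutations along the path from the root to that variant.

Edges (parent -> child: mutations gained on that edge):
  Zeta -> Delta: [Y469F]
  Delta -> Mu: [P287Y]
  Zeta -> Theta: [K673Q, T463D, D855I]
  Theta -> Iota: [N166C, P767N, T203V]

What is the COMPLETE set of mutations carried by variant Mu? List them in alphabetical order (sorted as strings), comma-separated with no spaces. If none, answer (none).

Answer: P287Y,Y469F

Derivation:
At Zeta: gained [] -> total []
At Delta: gained ['Y469F'] -> total ['Y469F']
At Mu: gained ['P287Y'] -> total ['P287Y', 'Y469F']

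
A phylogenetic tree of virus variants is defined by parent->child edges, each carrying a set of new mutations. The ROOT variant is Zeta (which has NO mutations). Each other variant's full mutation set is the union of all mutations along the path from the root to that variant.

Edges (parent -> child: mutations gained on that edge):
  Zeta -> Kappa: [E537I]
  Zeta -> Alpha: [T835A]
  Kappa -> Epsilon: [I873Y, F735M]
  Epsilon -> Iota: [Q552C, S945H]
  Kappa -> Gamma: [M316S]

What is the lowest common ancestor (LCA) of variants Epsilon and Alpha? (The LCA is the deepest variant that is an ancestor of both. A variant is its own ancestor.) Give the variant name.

Path from root to Epsilon: Zeta -> Kappa -> Epsilon
  ancestors of Epsilon: {Zeta, Kappa, Epsilon}
Path from root to Alpha: Zeta -> Alpha
  ancestors of Alpha: {Zeta, Alpha}
Common ancestors: {Zeta}
Walk up from Alpha: Alpha (not in ancestors of Epsilon), Zeta (in ancestors of Epsilon)
Deepest common ancestor (LCA) = Zeta

Answer: Zeta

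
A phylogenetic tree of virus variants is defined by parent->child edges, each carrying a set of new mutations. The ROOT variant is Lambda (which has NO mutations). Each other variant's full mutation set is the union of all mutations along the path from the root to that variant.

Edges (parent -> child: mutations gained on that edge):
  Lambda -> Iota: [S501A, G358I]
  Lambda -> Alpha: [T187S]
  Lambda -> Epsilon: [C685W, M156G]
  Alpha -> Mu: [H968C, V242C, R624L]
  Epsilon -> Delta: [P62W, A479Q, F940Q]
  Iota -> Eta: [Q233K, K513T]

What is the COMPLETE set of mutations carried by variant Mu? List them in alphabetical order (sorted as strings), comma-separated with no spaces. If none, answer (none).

At Lambda: gained [] -> total []
At Alpha: gained ['T187S'] -> total ['T187S']
At Mu: gained ['H968C', 'V242C', 'R624L'] -> total ['H968C', 'R624L', 'T187S', 'V242C']

Answer: H968C,R624L,T187S,V242C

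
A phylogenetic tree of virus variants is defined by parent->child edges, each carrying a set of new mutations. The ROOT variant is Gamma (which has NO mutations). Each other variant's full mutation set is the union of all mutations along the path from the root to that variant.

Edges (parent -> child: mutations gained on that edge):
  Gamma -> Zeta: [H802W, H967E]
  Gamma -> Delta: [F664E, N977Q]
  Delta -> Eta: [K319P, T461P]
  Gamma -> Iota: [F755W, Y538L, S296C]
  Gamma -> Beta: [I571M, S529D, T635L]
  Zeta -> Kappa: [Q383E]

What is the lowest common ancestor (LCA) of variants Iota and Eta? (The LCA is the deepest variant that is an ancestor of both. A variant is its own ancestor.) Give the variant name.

Answer: Gamma

Derivation:
Path from root to Iota: Gamma -> Iota
  ancestors of Iota: {Gamma, Iota}
Path from root to Eta: Gamma -> Delta -> Eta
  ancestors of Eta: {Gamma, Delta, Eta}
Common ancestors: {Gamma}
Walk up from Eta: Eta (not in ancestors of Iota), Delta (not in ancestors of Iota), Gamma (in ancestors of Iota)
Deepest common ancestor (LCA) = Gamma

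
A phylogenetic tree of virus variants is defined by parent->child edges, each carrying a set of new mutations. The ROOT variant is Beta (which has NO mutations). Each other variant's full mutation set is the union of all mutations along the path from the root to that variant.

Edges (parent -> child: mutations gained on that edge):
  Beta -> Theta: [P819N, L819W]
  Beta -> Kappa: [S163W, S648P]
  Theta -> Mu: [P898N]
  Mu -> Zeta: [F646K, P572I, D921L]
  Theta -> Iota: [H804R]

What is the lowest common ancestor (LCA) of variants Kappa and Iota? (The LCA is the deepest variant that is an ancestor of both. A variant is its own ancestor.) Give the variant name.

Path from root to Kappa: Beta -> Kappa
  ancestors of Kappa: {Beta, Kappa}
Path from root to Iota: Beta -> Theta -> Iota
  ancestors of Iota: {Beta, Theta, Iota}
Common ancestors: {Beta}
Walk up from Iota: Iota (not in ancestors of Kappa), Theta (not in ancestors of Kappa), Beta (in ancestors of Kappa)
Deepest common ancestor (LCA) = Beta

Answer: Beta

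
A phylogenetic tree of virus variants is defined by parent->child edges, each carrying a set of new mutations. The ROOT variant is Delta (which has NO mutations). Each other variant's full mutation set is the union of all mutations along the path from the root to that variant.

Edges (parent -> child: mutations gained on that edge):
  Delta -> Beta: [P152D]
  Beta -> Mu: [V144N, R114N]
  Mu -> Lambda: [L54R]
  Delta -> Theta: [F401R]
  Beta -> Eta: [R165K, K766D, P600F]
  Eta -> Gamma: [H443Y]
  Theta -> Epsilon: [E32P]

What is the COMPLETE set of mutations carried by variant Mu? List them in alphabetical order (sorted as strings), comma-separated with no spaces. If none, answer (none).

Answer: P152D,R114N,V144N

Derivation:
At Delta: gained [] -> total []
At Beta: gained ['P152D'] -> total ['P152D']
At Mu: gained ['V144N', 'R114N'] -> total ['P152D', 'R114N', 'V144N']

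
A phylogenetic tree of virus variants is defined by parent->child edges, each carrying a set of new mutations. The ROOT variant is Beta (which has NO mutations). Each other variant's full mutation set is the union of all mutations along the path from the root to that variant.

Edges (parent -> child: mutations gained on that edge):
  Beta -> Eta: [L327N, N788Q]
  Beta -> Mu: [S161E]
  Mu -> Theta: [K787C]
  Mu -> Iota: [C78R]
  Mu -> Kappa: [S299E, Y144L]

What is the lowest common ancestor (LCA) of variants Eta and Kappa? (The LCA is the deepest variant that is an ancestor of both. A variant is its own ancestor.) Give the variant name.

Path from root to Eta: Beta -> Eta
  ancestors of Eta: {Beta, Eta}
Path from root to Kappa: Beta -> Mu -> Kappa
  ancestors of Kappa: {Beta, Mu, Kappa}
Common ancestors: {Beta}
Walk up from Kappa: Kappa (not in ancestors of Eta), Mu (not in ancestors of Eta), Beta (in ancestors of Eta)
Deepest common ancestor (LCA) = Beta

Answer: Beta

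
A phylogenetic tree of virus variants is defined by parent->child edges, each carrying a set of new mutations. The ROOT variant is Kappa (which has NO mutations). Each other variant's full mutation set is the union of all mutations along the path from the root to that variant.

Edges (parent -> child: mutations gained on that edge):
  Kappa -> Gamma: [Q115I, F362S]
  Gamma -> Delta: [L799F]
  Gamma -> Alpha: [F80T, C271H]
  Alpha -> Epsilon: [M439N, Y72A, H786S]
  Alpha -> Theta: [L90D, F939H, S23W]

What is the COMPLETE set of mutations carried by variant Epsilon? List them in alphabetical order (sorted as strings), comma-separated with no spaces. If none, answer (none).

At Kappa: gained [] -> total []
At Gamma: gained ['Q115I', 'F362S'] -> total ['F362S', 'Q115I']
At Alpha: gained ['F80T', 'C271H'] -> total ['C271H', 'F362S', 'F80T', 'Q115I']
At Epsilon: gained ['M439N', 'Y72A', 'H786S'] -> total ['C271H', 'F362S', 'F80T', 'H786S', 'M439N', 'Q115I', 'Y72A']

Answer: C271H,F362S,F80T,H786S,M439N,Q115I,Y72A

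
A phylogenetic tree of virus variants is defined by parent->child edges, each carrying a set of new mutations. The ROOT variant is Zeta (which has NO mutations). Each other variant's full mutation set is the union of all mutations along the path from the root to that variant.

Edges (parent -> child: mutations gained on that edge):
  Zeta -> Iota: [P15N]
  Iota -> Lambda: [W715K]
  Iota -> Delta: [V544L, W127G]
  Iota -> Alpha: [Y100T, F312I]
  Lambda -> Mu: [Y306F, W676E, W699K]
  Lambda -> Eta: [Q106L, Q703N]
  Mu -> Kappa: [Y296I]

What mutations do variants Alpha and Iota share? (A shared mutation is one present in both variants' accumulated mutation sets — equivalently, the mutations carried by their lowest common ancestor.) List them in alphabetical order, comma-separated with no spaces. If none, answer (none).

Answer: P15N

Derivation:
Accumulating mutations along path to Alpha:
  At Zeta: gained [] -> total []
  At Iota: gained ['P15N'] -> total ['P15N']
  At Alpha: gained ['Y100T', 'F312I'] -> total ['F312I', 'P15N', 'Y100T']
Mutations(Alpha) = ['F312I', 'P15N', 'Y100T']
Accumulating mutations along path to Iota:
  At Zeta: gained [] -> total []
  At Iota: gained ['P15N'] -> total ['P15N']
Mutations(Iota) = ['P15N']
Intersection: ['F312I', 'P15N', 'Y100T'] ∩ ['P15N'] = ['P15N']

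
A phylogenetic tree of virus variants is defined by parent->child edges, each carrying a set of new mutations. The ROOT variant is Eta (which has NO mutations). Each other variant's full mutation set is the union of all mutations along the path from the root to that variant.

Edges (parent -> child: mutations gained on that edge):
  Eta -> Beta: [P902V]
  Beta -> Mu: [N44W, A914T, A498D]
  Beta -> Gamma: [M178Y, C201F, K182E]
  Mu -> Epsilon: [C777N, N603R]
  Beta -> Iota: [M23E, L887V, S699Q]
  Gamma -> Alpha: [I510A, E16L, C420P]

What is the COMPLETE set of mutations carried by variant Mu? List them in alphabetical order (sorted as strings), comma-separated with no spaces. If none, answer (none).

At Eta: gained [] -> total []
At Beta: gained ['P902V'] -> total ['P902V']
At Mu: gained ['N44W', 'A914T', 'A498D'] -> total ['A498D', 'A914T', 'N44W', 'P902V']

Answer: A498D,A914T,N44W,P902V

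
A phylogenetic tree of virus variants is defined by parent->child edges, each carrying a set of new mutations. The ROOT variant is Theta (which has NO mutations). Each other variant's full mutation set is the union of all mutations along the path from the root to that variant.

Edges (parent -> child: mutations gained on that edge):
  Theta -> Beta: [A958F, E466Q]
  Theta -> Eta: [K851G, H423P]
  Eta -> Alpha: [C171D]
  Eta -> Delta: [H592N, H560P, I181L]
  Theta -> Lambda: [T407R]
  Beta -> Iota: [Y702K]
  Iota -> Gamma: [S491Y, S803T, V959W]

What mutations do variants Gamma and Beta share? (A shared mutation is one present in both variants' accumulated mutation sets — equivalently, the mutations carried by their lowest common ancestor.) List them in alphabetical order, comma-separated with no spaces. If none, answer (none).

Accumulating mutations along path to Gamma:
  At Theta: gained [] -> total []
  At Beta: gained ['A958F', 'E466Q'] -> total ['A958F', 'E466Q']
  At Iota: gained ['Y702K'] -> total ['A958F', 'E466Q', 'Y702K']
  At Gamma: gained ['S491Y', 'S803T', 'V959W'] -> total ['A958F', 'E466Q', 'S491Y', 'S803T', 'V959W', 'Y702K']
Mutations(Gamma) = ['A958F', 'E466Q', 'S491Y', 'S803T', 'V959W', 'Y702K']
Accumulating mutations along path to Beta:
  At Theta: gained [] -> total []
  At Beta: gained ['A958F', 'E466Q'] -> total ['A958F', 'E466Q']
Mutations(Beta) = ['A958F', 'E466Q']
Intersection: ['A958F', 'E466Q', 'S491Y', 'S803T', 'V959W', 'Y702K'] ∩ ['A958F', 'E466Q'] = ['A958F', 'E466Q']

Answer: A958F,E466Q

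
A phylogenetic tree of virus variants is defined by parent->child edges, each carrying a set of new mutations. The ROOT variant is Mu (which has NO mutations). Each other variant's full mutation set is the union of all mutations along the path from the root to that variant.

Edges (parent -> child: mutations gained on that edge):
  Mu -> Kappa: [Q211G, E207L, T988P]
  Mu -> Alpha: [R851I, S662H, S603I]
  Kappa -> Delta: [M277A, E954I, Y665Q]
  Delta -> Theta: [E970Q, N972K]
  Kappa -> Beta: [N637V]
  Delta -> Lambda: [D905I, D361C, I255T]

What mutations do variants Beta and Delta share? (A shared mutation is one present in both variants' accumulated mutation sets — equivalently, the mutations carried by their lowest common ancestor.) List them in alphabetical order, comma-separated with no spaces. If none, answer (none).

Answer: E207L,Q211G,T988P

Derivation:
Accumulating mutations along path to Beta:
  At Mu: gained [] -> total []
  At Kappa: gained ['Q211G', 'E207L', 'T988P'] -> total ['E207L', 'Q211G', 'T988P']
  At Beta: gained ['N637V'] -> total ['E207L', 'N637V', 'Q211G', 'T988P']
Mutations(Beta) = ['E207L', 'N637V', 'Q211G', 'T988P']
Accumulating mutations along path to Delta:
  At Mu: gained [] -> total []
  At Kappa: gained ['Q211G', 'E207L', 'T988P'] -> total ['E207L', 'Q211G', 'T988P']
  At Delta: gained ['M277A', 'E954I', 'Y665Q'] -> total ['E207L', 'E954I', 'M277A', 'Q211G', 'T988P', 'Y665Q']
Mutations(Delta) = ['E207L', 'E954I', 'M277A', 'Q211G', 'T988P', 'Y665Q']
Intersection: ['E207L', 'N637V', 'Q211G', 'T988P'] ∩ ['E207L', 'E954I', 'M277A', 'Q211G', 'T988P', 'Y665Q'] = ['E207L', 'Q211G', 'T988P']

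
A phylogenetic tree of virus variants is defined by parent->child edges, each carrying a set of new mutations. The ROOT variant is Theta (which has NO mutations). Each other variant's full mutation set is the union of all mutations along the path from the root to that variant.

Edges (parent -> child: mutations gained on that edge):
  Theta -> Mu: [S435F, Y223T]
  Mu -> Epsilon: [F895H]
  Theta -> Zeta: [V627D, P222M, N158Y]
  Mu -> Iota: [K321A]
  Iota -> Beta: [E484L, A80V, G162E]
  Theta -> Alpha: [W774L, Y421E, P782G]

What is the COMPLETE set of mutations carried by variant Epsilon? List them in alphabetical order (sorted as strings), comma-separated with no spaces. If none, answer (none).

At Theta: gained [] -> total []
At Mu: gained ['S435F', 'Y223T'] -> total ['S435F', 'Y223T']
At Epsilon: gained ['F895H'] -> total ['F895H', 'S435F', 'Y223T']

Answer: F895H,S435F,Y223T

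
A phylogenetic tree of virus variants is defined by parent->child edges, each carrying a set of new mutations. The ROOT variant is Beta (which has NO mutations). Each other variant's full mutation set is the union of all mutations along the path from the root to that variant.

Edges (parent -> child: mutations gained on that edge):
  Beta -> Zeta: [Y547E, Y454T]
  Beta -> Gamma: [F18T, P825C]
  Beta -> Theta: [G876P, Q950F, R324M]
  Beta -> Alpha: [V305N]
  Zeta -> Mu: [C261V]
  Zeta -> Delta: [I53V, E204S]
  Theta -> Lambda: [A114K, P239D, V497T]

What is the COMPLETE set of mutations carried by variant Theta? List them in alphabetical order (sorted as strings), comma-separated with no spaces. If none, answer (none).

Answer: G876P,Q950F,R324M

Derivation:
At Beta: gained [] -> total []
At Theta: gained ['G876P', 'Q950F', 'R324M'] -> total ['G876P', 'Q950F', 'R324M']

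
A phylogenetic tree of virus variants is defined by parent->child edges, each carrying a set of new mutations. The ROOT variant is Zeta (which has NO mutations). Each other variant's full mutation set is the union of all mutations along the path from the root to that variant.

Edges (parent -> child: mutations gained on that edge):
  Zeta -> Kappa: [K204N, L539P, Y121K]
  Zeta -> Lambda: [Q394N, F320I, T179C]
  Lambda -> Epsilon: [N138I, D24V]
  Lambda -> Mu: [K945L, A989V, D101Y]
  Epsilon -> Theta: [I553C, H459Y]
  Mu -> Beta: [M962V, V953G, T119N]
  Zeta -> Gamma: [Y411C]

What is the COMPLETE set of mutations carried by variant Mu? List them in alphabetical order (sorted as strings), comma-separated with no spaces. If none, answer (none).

At Zeta: gained [] -> total []
At Lambda: gained ['Q394N', 'F320I', 'T179C'] -> total ['F320I', 'Q394N', 'T179C']
At Mu: gained ['K945L', 'A989V', 'D101Y'] -> total ['A989V', 'D101Y', 'F320I', 'K945L', 'Q394N', 'T179C']

Answer: A989V,D101Y,F320I,K945L,Q394N,T179C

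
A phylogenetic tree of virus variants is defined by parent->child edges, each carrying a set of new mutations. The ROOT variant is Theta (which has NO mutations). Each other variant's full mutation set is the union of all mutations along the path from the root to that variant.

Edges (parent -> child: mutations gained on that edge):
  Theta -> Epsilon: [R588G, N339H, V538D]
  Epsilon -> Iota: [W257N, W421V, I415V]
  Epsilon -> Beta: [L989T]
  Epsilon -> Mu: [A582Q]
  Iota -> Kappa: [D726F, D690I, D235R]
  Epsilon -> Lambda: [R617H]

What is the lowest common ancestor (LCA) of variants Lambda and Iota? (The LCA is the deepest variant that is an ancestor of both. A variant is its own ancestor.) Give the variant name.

Answer: Epsilon

Derivation:
Path from root to Lambda: Theta -> Epsilon -> Lambda
  ancestors of Lambda: {Theta, Epsilon, Lambda}
Path from root to Iota: Theta -> Epsilon -> Iota
  ancestors of Iota: {Theta, Epsilon, Iota}
Common ancestors: {Theta, Epsilon}
Walk up from Iota: Iota (not in ancestors of Lambda), Epsilon (in ancestors of Lambda), Theta (in ancestors of Lambda)
Deepest common ancestor (LCA) = Epsilon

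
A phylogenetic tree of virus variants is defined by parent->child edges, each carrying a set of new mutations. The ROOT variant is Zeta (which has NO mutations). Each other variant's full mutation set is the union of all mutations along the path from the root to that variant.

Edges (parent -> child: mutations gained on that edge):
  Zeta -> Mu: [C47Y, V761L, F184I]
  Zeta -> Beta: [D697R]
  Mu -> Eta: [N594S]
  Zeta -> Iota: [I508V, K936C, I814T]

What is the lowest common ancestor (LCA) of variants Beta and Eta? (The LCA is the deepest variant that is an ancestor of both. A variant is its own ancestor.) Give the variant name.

Answer: Zeta

Derivation:
Path from root to Beta: Zeta -> Beta
  ancestors of Beta: {Zeta, Beta}
Path from root to Eta: Zeta -> Mu -> Eta
  ancestors of Eta: {Zeta, Mu, Eta}
Common ancestors: {Zeta}
Walk up from Eta: Eta (not in ancestors of Beta), Mu (not in ancestors of Beta), Zeta (in ancestors of Beta)
Deepest common ancestor (LCA) = Zeta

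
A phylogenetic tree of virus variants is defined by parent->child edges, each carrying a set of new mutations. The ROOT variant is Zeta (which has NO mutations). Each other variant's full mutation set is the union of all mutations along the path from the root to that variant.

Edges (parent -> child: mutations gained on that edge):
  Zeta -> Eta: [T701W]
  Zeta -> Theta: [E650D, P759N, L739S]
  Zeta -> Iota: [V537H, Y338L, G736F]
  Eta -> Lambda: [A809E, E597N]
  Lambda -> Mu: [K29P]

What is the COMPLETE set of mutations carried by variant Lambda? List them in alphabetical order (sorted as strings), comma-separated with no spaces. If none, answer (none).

At Zeta: gained [] -> total []
At Eta: gained ['T701W'] -> total ['T701W']
At Lambda: gained ['A809E', 'E597N'] -> total ['A809E', 'E597N', 'T701W']

Answer: A809E,E597N,T701W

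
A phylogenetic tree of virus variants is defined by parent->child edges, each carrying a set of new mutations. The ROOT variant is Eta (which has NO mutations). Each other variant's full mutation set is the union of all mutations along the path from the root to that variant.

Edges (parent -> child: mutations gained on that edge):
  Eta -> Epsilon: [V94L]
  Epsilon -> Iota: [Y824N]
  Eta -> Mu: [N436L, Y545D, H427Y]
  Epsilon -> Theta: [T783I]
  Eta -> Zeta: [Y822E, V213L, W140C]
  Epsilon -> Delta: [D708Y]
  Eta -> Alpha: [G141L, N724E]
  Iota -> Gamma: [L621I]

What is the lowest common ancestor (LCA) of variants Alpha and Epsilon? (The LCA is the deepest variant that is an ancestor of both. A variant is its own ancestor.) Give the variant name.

Answer: Eta

Derivation:
Path from root to Alpha: Eta -> Alpha
  ancestors of Alpha: {Eta, Alpha}
Path from root to Epsilon: Eta -> Epsilon
  ancestors of Epsilon: {Eta, Epsilon}
Common ancestors: {Eta}
Walk up from Epsilon: Epsilon (not in ancestors of Alpha), Eta (in ancestors of Alpha)
Deepest common ancestor (LCA) = Eta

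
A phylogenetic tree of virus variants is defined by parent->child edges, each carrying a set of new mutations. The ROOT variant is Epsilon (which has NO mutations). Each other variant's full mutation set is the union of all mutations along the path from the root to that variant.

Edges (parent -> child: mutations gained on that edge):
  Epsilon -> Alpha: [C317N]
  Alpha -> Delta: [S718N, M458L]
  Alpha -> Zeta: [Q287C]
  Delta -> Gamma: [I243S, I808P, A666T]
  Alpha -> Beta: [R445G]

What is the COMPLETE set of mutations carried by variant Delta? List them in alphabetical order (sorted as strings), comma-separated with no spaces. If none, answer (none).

At Epsilon: gained [] -> total []
At Alpha: gained ['C317N'] -> total ['C317N']
At Delta: gained ['S718N', 'M458L'] -> total ['C317N', 'M458L', 'S718N']

Answer: C317N,M458L,S718N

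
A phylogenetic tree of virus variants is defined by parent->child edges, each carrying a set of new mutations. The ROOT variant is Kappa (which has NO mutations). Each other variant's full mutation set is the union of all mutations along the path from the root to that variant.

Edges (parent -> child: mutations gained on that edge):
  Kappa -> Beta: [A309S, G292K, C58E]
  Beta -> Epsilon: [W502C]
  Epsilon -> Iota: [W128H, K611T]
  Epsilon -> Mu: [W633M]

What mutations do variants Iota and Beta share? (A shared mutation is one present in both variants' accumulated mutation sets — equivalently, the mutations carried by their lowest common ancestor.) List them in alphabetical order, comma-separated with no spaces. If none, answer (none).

Accumulating mutations along path to Iota:
  At Kappa: gained [] -> total []
  At Beta: gained ['A309S', 'G292K', 'C58E'] -> total ['A309S', 'C58E', 'G292K']
  At Epsilon: gained ['W502C'] -> total ['A309S', 'C58E', 'G292K', 'W502C']
  At Iota: gained ['W128H', 'K611T'] -> total ['A309S', 'C58E', 'G292K', 'K611T', 'W128H', 'W502C']
Mutations(Iota) = ['A309S', 'C58E', 'G292K', 'K611T', 'W128H', 'W502C']
Accumulating mutations along path to Beta:
  At Kappa: gained [] -> total []
  At Beta: gained ['A309S', 'G292K', 'C58E'] -> total ['A309S', 'C58E', 'G292K']
Mutations(Beta) = ['A309S', 'C58E', 'G292K']
Intersection: ['A309S', 'C58E', 'G292K', 'K611T', 'W128H', 'W502C'] ∩ ['A309S', 'C58E', 'G292K'] = ['A309S', 'C58E', 'G292K']

Answer: A309S,C58E,G292K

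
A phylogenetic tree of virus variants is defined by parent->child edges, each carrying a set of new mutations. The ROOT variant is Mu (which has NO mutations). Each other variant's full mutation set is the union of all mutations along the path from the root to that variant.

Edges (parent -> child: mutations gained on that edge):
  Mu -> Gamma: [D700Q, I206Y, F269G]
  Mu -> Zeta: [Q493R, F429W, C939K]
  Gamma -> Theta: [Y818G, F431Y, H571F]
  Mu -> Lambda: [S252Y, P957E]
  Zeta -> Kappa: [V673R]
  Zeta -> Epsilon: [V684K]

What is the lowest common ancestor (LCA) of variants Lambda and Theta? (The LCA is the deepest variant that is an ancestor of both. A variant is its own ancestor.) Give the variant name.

Path from root to Lambda: Mu -> Lambda
  ancestors of Lambda: {Mu, Lambda}
Path from root to Theta: Mu -> Gamma -> Theta
  ancestors of Theta: {Mu, Gamma, Theta}
Common ancestors: {Mu}
Walk up from Theta: Theta (not in ancestors of Lambda), Gamma (not in ancestors of Lambda), Mu (in ancestors of Lambda)
Deepest common ancestor (LCA) = Mu

Answer: Mu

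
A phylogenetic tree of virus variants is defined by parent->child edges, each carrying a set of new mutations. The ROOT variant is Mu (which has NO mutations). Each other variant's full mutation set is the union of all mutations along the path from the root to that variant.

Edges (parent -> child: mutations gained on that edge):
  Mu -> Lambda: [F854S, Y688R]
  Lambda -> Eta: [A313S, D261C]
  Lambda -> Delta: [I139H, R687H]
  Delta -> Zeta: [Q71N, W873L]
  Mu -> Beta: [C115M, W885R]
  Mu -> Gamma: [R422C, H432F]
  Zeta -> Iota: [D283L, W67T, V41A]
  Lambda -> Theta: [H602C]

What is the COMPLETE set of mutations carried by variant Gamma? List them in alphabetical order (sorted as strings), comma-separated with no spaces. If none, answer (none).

At Mu: gained [] -> total []
At Gamma: gained ['R422C', 'H432F'] -> total ['H432F', 'R422C']

Answer: H432F,R422C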